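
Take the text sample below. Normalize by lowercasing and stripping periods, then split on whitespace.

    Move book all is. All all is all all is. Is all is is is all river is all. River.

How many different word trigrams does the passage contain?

12

20 tokens → 18 trigram windows in total.
Repeated trigrams (each contributes count−1 duplicates):
  all all is: 2
  all is all: 2
  all is is: 2
  is all all: 2
  is all river: 2
  is is all: 2
6 duplicate windows → 18 − 6 = 12 distinct.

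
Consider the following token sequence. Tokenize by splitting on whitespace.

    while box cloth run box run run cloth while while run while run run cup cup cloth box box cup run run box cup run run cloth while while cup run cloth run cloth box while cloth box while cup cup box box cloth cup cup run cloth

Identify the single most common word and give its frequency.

"run", 13 times

Unigram frequencies (highest first):
  run: 13
  box: 9
  cloth: 9
  cup: 9
  while: 8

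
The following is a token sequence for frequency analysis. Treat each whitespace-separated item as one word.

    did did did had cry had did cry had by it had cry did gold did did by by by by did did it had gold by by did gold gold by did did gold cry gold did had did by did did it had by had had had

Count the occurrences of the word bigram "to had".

Scanning the 48 overlapping bigram windows for "to had":
  (none found)

0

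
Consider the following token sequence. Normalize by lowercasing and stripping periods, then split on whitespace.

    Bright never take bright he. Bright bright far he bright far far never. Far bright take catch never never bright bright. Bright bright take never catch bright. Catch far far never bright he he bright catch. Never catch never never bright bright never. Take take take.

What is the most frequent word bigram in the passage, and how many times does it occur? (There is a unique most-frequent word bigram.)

"bright bright", 5 times

Bigram frequencies (highest first):
  bright bright: 5
  he bright: 3
  catch never: 3
  never bright: 3
  bright never: 2
  never take: 2
  … (18 more, each ≤ 2)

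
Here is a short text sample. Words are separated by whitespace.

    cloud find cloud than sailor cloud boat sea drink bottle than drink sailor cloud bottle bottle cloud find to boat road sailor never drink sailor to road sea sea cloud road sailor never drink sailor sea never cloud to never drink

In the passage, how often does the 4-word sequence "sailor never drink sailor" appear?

Scanning the 38 overlapping 4-gram windows for "sailor never drink sailor":
  position 22–25: sailor never drink sailor
  position 32–35: sailor never drink sailor

2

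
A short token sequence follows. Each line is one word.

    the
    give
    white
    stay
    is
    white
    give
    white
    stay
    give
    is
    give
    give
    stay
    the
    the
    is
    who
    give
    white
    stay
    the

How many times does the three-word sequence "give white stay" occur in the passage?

Scanning the 20 overlapping trigram windows for "give white stay":
  position 2–4: give white stay
  position 7–9: give white stay
  position 19–21: give white stay

3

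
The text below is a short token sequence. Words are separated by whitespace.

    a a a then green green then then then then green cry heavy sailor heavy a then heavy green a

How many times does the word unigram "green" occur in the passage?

Scanning the 20 tokens for "green":
  position 5: green
  position 6: green
  position 11: green
  position 19: green

4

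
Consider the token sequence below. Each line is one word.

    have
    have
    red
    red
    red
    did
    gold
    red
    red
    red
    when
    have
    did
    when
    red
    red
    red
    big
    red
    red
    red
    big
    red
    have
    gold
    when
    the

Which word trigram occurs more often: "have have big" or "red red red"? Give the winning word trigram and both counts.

"red red red" (4 vs 0)

"have have big": 0 occurrences
"red red red": 4 occurrences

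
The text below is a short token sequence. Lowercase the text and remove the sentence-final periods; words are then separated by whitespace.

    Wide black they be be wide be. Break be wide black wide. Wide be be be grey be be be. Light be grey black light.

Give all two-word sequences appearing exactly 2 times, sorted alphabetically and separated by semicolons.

be grey; be wide; wide be; wide black

Bigram counts meeting the condition (exactly 2 times):
  be grey: 2
  be wide: 2
  wide be: 2
  wide black: 2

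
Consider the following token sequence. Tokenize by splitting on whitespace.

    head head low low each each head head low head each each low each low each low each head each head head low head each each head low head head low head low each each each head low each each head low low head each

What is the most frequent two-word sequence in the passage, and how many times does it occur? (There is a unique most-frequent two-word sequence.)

"head low", 8 times

Bigram frequencies (highest first):
  head low: 8
  low each: 6
  each each: 6
  each head: 6
  low head: 5
  head head: 4
  … (3 more, each ≤ 4)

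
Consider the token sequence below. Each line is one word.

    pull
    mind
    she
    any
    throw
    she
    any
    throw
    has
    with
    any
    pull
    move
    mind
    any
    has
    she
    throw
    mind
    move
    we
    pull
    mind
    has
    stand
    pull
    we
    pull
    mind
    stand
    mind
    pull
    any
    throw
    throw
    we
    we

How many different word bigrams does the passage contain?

30

37 tokens → 36 bigram windows in total.
Repeated bigrams (each contributes count−1 duplicates):
  any throw: 3
  pull mind: 3
  she any: 2
  we pull: 2
6 duplicate windows → 36 − 6 = 30 distinct.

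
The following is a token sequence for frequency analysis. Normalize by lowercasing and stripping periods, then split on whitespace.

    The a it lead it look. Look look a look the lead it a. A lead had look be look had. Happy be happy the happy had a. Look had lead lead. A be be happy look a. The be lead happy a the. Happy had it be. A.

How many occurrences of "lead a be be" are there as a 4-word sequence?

Scanning the 46 overlapping 4-gram windows for "lead a be be":
  position 32–35: lead a be be

1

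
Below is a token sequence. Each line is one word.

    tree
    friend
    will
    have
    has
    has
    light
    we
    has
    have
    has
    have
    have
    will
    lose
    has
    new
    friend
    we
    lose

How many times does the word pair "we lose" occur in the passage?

1

Scanning the 19 overlapping bigram windows for "we lose":
  position 19–20: we lose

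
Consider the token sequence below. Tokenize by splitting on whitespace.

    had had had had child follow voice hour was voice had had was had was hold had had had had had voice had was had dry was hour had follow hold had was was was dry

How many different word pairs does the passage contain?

36 tokens → 35 bigram windows in total.
Repeated bigrams (each contributes count−1 duplicates):
  had had: 8
  had was: 4
  hold had: 2
  voice had: 2
  was had: 2
  was was: 2
14 duplicate windows → 35 − 14 = 21 distinct.

21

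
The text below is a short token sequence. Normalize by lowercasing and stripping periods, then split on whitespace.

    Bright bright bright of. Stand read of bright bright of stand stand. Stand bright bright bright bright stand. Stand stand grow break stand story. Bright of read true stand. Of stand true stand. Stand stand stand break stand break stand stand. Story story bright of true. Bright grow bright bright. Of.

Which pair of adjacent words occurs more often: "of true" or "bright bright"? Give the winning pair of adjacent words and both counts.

"of true": 1 occurrence
"bright bright": 7 occurrences

"bright bright" (7 vs 1)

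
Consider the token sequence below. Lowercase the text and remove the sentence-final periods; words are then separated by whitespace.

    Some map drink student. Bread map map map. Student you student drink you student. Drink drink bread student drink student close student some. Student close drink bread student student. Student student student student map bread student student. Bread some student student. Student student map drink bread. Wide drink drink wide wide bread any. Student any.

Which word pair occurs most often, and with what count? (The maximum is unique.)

Bigram frequencies (highest first):
  student student: 9
  student drink: 3
  drink bread: 3
  bread student: 3
  map drink: 2
  drink student: 2
  … (25 more, each ≤ 2)

"student student", 9 times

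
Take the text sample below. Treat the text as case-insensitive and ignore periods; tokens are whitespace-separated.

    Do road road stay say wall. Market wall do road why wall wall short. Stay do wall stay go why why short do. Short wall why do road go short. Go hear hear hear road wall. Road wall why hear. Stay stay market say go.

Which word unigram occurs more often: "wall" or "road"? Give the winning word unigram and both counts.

"wall": 8 occurrences
"road": 6 occurrences

"wall" (8 vs 6)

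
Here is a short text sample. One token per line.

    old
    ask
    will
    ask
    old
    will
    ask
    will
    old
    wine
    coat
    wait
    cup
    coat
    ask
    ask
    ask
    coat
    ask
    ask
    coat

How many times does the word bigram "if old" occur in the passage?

Scanning the 20 overlapping bigram windows for "if old":
  (none found)

0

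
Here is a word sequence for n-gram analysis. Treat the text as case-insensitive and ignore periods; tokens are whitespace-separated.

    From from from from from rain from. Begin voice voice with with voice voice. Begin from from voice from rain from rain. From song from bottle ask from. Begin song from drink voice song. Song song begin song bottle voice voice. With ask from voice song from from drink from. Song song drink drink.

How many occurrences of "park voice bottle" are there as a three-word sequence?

0

Scanning the 52 overlapping trigram windows for "park voice bottle":
  (none found)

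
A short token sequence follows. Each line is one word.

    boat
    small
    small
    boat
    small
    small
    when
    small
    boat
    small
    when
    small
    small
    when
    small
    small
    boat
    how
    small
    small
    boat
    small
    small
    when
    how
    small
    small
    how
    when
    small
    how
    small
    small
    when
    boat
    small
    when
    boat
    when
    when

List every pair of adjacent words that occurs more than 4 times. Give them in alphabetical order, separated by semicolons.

Bigram counts meeting the condition (more than 4 times):
  boat small: 5
  small small: 8
  small when: 6

boat small; small small; small when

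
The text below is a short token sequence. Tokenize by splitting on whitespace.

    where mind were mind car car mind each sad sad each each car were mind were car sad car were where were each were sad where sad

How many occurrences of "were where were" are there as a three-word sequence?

1

Scanning the 25 overlapping trigram windows for "were where were":
  position 20–22: were where were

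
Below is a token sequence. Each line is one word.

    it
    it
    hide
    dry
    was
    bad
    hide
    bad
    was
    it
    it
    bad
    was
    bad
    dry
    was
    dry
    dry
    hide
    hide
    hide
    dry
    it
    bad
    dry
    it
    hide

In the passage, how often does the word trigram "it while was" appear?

Scanning the 25 overlapping trigram windows for "it while was":
  (none found)

0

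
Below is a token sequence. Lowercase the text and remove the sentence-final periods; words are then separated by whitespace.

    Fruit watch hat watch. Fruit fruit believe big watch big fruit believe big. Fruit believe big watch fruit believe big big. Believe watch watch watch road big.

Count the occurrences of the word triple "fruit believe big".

4

Scanning the 25 overlapping trigram windows for "fruit believe big":
  position 6–8: fruit believe big
  position 11–13: fruit believe big
  position 14–16: fruit believe big
  position 18–20: fruit believe big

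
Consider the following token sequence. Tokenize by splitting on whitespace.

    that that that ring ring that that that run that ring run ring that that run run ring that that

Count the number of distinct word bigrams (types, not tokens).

9

20 tokens → 19 bigram windows in total.
Repeated bigrams (each contributes count−1 duplicates):
  that that: 6
  ring that: 3
  run ring: 2
  that ring: 2
  that run: 2
10 duplicate windows → 19 − 10 = 9 distinct.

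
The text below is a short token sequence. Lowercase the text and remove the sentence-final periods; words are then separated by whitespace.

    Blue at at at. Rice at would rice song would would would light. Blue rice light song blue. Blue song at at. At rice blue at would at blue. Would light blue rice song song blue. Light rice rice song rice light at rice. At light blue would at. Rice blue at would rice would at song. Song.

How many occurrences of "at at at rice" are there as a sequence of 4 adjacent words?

2

Scanning the 55 overlapping 4-gram windows for "at at at rice":
  position 2–5: at at at rice
  position 21–24: at at at rice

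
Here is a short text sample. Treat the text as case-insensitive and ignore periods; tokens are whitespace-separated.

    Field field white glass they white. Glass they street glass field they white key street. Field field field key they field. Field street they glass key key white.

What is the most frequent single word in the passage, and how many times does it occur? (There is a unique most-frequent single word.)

Unigram frequencies (highest first):
  field: 8
  they: 5
  white: 4
  glass: 4
  key: 4
  street: 3

"field", 8 times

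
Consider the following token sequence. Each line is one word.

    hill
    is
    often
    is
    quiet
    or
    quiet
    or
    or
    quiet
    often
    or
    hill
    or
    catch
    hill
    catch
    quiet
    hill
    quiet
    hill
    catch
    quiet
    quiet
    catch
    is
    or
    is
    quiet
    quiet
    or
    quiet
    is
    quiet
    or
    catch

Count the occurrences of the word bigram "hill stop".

0

Scanning the 35 overlapping bigram windows for "hill stop":
  (none found)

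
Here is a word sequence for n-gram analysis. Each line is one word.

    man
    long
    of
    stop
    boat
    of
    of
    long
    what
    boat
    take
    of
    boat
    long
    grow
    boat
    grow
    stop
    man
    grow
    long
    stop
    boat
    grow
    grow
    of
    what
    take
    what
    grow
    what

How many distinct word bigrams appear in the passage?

28

31 tokens → 30 bigram windows in total.
Repeated bigrams (each contributes count−1 duplicates):
  boat grow: 2
  stop boat: 2
2 duplicate windows → 30 − 2 = 28 distinct.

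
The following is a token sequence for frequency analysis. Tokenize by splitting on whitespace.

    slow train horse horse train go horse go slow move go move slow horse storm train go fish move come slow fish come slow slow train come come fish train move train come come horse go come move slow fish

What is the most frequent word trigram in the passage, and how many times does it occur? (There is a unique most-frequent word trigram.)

"train come come", 2 times

Trigram frequencies (highest first):
  train come come: 2
  slow train horse: 1
  train horse horse: 1
  horse horse train: 1
  horse train go: 1
  train go horse: 1
  … (31 more, each ≤ 1)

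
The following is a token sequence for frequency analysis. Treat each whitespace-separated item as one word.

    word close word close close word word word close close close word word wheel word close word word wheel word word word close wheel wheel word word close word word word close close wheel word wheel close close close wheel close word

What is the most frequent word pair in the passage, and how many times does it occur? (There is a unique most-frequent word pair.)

"word word", 9 times

Bigram frequencies (highest first):
  word word: 9
  word close: 7
  close word: 6
  close close: 6
  wheel word: 4
  word wheel: 3
  … (3 more, each ≤ 3)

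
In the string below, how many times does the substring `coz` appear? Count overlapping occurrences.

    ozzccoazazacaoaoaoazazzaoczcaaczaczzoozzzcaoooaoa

Sliding a length-3 window over the 49 characters (47 positions):
  (no match at any position)

0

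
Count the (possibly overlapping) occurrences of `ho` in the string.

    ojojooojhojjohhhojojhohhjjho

4

Sliding a length-2 window over the 28 characters (27 positions):
  position 9–10: ho
  position 16–17: ho
  position 21–22: ho
  position 27–28: ho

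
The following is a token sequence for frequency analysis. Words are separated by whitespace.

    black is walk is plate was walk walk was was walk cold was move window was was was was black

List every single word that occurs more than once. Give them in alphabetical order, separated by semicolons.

black; is; walk; was

Unigram counts meeting the condition (more than once):
  black: 2
  is: 2
  walk: 4
  was: 8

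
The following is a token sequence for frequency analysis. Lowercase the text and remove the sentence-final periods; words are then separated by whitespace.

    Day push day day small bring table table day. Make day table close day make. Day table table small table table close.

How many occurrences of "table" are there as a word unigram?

7

Scanning the 22 tokens for "table":
  position 7: table
  position 8: table
  position 12: table
  position 17: table
  position 18: table
  position 20: table
  position 21: table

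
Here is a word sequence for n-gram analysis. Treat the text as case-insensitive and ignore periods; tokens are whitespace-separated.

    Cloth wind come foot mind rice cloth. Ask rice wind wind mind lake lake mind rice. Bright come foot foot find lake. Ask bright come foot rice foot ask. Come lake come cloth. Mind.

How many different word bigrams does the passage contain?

34 tokens → 33 bigram windows in total.
Repeated bigrams (each contributes count−1 duplicates):
  come foot: 3
  bright come: 2
  mind rice: 2
4 duplicate windows → 33 − 4 = 29 distinct.

29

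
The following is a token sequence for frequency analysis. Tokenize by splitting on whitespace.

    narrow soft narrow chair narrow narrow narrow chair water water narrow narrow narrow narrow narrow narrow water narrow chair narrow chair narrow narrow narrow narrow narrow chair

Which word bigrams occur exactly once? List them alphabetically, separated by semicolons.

Bigram counts meeting the condition (exactly once):
  chair water: 1
  narrow soft: 1
  narrow water: 1
  soft narrow: 1
  water water: 1

chair water; narrow soft; narrow water; soft narrow; water water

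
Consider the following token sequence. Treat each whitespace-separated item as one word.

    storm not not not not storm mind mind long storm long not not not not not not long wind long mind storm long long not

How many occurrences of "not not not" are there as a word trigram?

6

Scanning the 23 overlapping trigram windows for "not not not":
  position 2–4: not not not
  position 3–5: not not not
  position 12–14: not not not
  position 13–15: not not not
  position 14–16: not not not
  position 15–17: not not not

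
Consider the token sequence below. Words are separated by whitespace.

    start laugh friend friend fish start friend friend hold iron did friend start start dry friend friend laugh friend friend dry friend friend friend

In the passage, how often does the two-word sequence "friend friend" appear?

6

Scanning the 23 overlapping bigram windows for "friend friend":
  position 3–4: friend friend
  position 7–8: friend friend
  position 16–17: friend friend
  position 19–20: friend friend
  position 22–23: friend friend
  position 23–24: friend friend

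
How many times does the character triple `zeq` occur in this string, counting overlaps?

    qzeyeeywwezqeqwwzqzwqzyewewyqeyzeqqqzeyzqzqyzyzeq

2

Sliding a length-3 window over the 49 characters (47 positions):
  position 32–34: zeq
  position 47–49: zeq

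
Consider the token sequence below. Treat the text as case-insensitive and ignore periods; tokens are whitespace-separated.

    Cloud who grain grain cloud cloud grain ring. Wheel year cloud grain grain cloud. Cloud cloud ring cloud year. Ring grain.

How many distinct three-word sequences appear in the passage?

21 tokens → 19 trigram windows in total.
Repeated trigrams (each contributes count−1 duplicates):
  grain cloud cloud: 2
  grain grain cloud: 2
2 duplicate windows → 19 − 2 = 17 distinct.

17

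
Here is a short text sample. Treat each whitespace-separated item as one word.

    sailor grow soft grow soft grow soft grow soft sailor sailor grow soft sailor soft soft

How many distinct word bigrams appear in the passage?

7

16 tokens → 15 bigram windows in total.
Repeated bigrams (each contributes count−1 duplicates):
  grow soft: 5
  soft grow: 3
  sailor grow: 2
  soft sailor: 2
8 duplicate windows → 15 − 8 = 7 distinct.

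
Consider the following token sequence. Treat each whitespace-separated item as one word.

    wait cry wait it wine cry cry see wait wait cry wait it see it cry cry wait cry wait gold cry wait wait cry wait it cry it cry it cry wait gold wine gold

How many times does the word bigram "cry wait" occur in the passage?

7

Scanning the 35 overlapping bigram windows for "cry wait":
  position 2–3: cry wait
  position 11–12: cry wait
  position 17–18: cry wait
  position 19–20: cry wait
  position 22–23: cry wait
  position 25–26: cry wait
  position 32–33: cry wait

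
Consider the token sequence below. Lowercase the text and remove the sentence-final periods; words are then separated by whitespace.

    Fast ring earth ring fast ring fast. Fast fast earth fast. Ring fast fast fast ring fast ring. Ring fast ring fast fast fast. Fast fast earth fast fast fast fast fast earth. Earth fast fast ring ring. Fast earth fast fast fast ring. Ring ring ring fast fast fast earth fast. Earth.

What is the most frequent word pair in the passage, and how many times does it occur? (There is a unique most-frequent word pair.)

"fast fast", 17 times

Bigram frequencies (highest first):
  fast fast: 17
  fast ring: 8
  ring fast: 8
  fast earth: 6
  earth fast: 5
  ring ring: 5
  … (3 more, each ≤ 1)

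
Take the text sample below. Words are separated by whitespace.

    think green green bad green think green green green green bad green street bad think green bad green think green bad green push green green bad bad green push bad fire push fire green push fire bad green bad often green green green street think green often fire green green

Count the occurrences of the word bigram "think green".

5

Scanning the 49 overlapping bigram windows for "think green":
  position 1–2: think green
  position 6–7: think green
  position 15–16: think green
  position 19–20: think green
  position 45–46: think green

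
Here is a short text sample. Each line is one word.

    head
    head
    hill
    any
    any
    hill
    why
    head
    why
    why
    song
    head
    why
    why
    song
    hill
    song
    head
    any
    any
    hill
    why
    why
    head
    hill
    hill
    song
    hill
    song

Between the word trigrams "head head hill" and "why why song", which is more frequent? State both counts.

"head head hill": 1 occurrence
"why why song": 2 occurrences

"why why song" (2 vs 1)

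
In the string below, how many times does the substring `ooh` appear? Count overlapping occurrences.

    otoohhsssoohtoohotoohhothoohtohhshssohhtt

Sliding a length-3 window over the 41 characters (39 positions):
  position 3–5: ooh
  position 10–12: ooh
  position 14–16: ooh
  position 19–21: ooh
  position 26–28: ooh

5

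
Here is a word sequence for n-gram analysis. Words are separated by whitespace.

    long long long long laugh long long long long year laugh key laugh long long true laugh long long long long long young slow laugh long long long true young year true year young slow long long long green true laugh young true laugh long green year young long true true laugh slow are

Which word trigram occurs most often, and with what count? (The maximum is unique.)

"long long long", 9 times

Trigram frequencies (highest first):
  long long long: 9
  laugh long long: 4
  long long true: 2
  true laugh long: 2
  long long laugh: 1
  long laugh long: 1
  … (33 more, each ≤ 1)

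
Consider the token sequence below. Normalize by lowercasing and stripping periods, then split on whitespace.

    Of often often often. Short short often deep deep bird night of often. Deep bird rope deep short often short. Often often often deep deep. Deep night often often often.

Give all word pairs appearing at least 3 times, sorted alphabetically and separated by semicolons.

Bigram counts meeting the condition (at least 3 times):
  deep deep: 3
  often deep: 3
  often often: 6
  short often: 3

deep deep; often deep; often often; short often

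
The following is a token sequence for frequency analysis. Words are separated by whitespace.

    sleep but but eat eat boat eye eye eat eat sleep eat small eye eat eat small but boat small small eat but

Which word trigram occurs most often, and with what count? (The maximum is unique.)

"eye eat eat", 2 times

Trigram frequencies (highest first):
  eye eat eat: 2
  sleep but but: 1
  but but eat: 1
  but eat eat: 1
  eat eat boat: 1
  eat boat eye: 1
  … (14 more, each ≤ 1)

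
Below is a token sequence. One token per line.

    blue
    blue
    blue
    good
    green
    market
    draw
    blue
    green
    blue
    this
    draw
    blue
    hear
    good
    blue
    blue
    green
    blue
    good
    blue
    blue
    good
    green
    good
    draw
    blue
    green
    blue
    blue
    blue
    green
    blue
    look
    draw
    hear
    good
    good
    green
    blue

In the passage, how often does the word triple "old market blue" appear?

0

Scanning the 38 overlapping trigram windows for "old market blue":
  (none found)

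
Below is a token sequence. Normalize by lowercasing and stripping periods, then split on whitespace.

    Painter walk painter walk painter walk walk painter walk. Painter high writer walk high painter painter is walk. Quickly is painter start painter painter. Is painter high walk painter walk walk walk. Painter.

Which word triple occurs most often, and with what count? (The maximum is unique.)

Trigram frequencies (highest first):
  walk painter walk: 4
  painter walk painter: 3
  painter walk walk: 2
  walk walk painter: 2
  painter painter is: 2
  walk painter high: 1
  … (17 more, each ≤ 1)

"walk painter walk", 4 times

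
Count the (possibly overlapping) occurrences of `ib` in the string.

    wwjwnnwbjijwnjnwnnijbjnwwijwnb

Sliding a length-2 window over the 30 characters (29 positions):
  (no match at any position)

0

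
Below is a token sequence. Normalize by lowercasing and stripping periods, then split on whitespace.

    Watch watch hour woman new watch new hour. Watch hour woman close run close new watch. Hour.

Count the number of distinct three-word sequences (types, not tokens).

14

17 tokens → 15 trigram windows in total.
Repeated trigrams (each contributes count−1 duplicates):
  watch hour woman: 2
1 duplicate windows → 15 − 1 = 14 distinct.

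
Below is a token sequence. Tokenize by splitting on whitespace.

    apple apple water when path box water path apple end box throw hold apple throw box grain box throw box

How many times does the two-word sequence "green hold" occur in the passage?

0

Scanning the 19 overlapping bigram windows for "green hold":
  (none found)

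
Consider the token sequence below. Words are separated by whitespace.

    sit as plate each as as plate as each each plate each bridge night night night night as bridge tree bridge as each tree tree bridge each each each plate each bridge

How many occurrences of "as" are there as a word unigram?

Scanning the 32 tokens for "as":
  position 2: as
  position 5: as
  position 6: as
  position 8: as
  position 18: as
  position 22: as

6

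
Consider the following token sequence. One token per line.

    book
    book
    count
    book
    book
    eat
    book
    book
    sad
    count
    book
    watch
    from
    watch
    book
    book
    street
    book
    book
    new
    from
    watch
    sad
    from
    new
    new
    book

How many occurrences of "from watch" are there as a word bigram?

Scanning the 26 overlapping bigram windows for "from watch":
  position 13–14: from watch
  position 21–22: from watch

2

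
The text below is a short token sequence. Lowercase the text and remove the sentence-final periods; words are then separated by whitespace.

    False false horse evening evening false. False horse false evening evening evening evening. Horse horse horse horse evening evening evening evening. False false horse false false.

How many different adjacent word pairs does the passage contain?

26 tokens → 25 bigram windows in total.
Repeated bigrams (each contributes count−1 duplicates):
  evening evening: 7
  false false: 4
  false horse: 3
  horse horse: 3
  evening false: 2
  horse evening: 2
  horse false: 2
16 duplicate windows → 25 − 16 = 9 distinct.

9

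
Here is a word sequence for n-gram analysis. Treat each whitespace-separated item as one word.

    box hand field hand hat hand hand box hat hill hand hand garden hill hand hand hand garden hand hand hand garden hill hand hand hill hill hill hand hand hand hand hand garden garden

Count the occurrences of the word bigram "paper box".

0

Scanning the 34 overlapping bigram windows for "paper box":
  (none found)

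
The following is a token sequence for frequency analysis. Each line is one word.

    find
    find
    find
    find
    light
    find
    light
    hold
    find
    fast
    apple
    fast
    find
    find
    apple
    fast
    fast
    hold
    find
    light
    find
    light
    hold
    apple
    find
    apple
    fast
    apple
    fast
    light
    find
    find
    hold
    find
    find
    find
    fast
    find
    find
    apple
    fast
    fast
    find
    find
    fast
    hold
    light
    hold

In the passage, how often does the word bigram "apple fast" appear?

5

Scanning the 47 overlapping bigram windows for "apple fast":
  position 11–12: apple fast
  position 15–16: apple fast
  position 26–27: apple fast
  position 28–29: apple fast
  position 40–41: apple fast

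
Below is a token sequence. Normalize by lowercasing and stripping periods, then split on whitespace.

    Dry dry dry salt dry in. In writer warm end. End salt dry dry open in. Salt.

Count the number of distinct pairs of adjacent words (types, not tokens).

17 tokens → 16 bigram windows in total.
Repeated bigrams (each contributes count−1 duplicates):
  dry dry: 3
  salt dry: 2
3 duplicate windows → 16 − 3 = 13 distinct.

13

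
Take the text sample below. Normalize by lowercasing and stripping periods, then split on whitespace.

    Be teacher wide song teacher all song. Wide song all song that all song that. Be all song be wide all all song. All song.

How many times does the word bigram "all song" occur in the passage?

6

Scanning the 24 overlapping bigram windows for "all song":
  position 6–7: all song
  position 10–11: all song
  position 13–14: all song
  position 17–18: all song
  position 22–23: all song
  position 24–25: all song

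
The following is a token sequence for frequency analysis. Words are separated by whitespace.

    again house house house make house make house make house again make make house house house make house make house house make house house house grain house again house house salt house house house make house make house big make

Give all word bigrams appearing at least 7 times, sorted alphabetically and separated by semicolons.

house house; house make; make house

Bigram counts meeting the condition (at least 7 times):
  house house: 10
  house make: 8
  make house: 9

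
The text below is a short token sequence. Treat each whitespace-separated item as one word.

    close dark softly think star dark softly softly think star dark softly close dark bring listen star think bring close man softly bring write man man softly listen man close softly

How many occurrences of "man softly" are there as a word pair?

Scanning the 30 overlapping bigram windows for "man softly":
  position 21–22: man softly
  position 26–27: man softly

2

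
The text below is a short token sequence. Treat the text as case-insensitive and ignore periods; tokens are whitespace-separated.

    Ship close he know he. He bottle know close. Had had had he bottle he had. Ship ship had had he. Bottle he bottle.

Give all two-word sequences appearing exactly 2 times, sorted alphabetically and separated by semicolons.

bottle he; had he

Bigram counts meeting the condition (exactly 2 times):
  bottle he: 2
  had he: 2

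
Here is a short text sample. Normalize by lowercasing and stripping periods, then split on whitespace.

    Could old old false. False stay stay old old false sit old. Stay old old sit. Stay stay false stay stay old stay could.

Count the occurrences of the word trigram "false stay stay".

2

Scanning the 22 overlapping trigram windows for "false stay stay":
  position 5–7: false stay stay
  position 19–21: false stay stay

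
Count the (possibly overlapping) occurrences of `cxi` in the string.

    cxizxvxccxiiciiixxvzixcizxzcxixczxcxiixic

Sliding a length-3 window over the 41 characters (39 positions):
  position 1–3: cxi
  position 9–11: cxi
  position 28–30: cxi
  position 35–37: cxi

4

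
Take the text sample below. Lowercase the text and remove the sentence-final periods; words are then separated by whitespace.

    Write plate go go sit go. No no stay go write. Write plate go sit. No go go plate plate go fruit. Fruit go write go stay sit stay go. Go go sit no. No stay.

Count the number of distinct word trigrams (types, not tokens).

30

36 tokens → 34 trigram windows in total.
Repeated trigrams (each contributes count−1 duplicates):
  go go sit: 2
  go sit no: 2
  no no stay: 2
  write plate go: 2
4 duplicate windows → 34 − 4 = 30 distinct.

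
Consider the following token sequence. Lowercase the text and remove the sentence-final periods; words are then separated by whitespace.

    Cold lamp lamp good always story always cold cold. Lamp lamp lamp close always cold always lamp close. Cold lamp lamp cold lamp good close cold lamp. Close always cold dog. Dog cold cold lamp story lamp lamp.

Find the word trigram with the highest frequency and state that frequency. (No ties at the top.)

Trigram frequencies (highest first):
  cold lamp lamp: 3
  cold cold lamp: 2
  lamp close always: 2
  close always cold: 2
  close cold lamp: 2
  lamp lamp good: 1
  … (24 more, each ≤ 1)

"cold lamp lamp", 3 times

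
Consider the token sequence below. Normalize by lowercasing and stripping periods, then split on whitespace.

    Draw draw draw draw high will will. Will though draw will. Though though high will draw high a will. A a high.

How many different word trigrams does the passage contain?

22 tokens → 20 trigram windows in total.
Repeated trigrams (each contributes count−1 duplicates):
  draw draw draw: 2
1 duplicate windows → 20 − 1 = 19 distinct.

19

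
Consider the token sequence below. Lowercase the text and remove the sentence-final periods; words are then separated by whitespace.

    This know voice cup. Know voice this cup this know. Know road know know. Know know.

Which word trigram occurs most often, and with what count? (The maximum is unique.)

Trigram frequencies (highest first):
  know know know: 2
  this know voice: 1
  know voice cup: 1
  voice cup know: 1
  cup know voice: 1
  know voice this: 1
  … (7 more, each ≤ 1)

"know know know", 2 times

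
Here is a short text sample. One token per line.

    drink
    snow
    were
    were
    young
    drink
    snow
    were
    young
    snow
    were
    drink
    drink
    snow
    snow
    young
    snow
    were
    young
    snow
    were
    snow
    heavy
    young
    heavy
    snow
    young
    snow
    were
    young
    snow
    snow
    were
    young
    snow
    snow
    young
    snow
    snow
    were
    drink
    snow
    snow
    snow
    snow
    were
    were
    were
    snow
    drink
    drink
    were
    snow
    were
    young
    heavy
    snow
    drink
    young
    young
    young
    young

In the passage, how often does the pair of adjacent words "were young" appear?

6

Scanning the 61 overlapping bigram windows for "were young":
  position 4–5: were young
  position 8–9: were young
  position 18–19: were young
  position 29–30: were young
  position 33–34: were young
  position 54–55: were young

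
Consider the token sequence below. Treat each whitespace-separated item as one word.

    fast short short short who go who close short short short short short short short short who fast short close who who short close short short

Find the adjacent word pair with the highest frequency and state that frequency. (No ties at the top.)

Bigram frequencies (highest first):
  short short: 10
  fast short: 2
  short who: 2
  close short: 2
  short close: 2
  who go: 1
  … (6 more, each ≤ 1)

"short short", 10 times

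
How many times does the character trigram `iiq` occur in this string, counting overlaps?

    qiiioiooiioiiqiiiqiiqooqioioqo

Sliding a length-3 window over the 30 characters (28 positions):
  position 12–14: iiq
  position 16–18: iiq
  position 19–21: iiq

3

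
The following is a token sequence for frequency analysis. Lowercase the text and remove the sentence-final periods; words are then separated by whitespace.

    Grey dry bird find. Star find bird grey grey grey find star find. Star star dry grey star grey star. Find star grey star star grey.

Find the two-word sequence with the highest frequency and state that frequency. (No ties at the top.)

Bigram frequencies (highest first):
  find star: 4
  star find: 3
  grey star: 3
  star grey: 3
  grey grey: 2
  star star: 2
  … (8 more, each ≤ 1)

"find star", 4 times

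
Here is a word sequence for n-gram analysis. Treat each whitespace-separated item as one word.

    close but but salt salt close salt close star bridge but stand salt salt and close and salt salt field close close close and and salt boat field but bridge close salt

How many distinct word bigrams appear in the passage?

32 tokens → 31 bigram windows in total.
Repeated bigrams (each contributes count−1 duplicates):
  salt salt: 3
  and salt: 2
  close and: 2
  close close: 2
  close salt: 2
  salt close: 2
7 duplicate windows → 31 − 7 = 24 distinct.

24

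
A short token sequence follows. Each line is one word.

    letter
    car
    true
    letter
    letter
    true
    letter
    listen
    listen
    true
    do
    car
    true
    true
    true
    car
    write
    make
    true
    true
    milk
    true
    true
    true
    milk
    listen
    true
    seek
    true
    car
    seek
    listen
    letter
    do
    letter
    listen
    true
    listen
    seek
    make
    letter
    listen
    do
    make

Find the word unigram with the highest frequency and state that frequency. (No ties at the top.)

"true", 14 times

Unigram frequencies (highest first):
  true: 14
  letter: 7
  listen: 7
  car: 4
  do: 3
  make: 3
  … (3 more, each ≤ 3)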